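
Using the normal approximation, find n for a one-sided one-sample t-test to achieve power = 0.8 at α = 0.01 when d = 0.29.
n = 120

Sample size formula (one-sample t-test, normal approximation):
n = ((z_α + z_β) / d)²

z_α = 2.326 (for α = 0.01, one-sided)
z_β = 0.842 (for power = 0.8)
d = 0.29

n = ((2.326 + 0.842) / 0.29)²
n = (10.924)²
n ≈ 119.33
Round up to the next whole number: n = 120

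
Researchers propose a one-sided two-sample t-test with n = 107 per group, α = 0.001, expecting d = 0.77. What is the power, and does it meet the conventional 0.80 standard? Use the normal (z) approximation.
Power ≈ 0.99; the study is adequately powered (power ≥ 0.80)

Power calculation (two-sample t-test, normal approximation):
z_β = d · √(n/2) - z_α
z_β = 0.77 · √(107/2) - 3.090
z_β = 0.77 · 7.314 - 3.090
z_β = 2.542

Power = Φ(z_β) = Φ(2.542) ≈ 0.994

Effect size d = 0.77 is medium by Cohen's convention (0.2/0.5/0.8).

Threshold: power ≥ 0.80 is conventionally adequate.
Power ≈ 0.99 → the study is adequately powered (power ≥ 0.80).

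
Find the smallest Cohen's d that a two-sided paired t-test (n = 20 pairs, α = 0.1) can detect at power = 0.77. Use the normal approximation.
d ≈ 0.53

Minimum detectable effect (paired t-test, normal approximation):
d = (z_{α/2} + z_β) / √n
d = (1.645 + 0.739) / √20
d = 2.384 / 4.472
d ≈ 0.53

By Cohen's convention (0.2 small / 0.5 medium / 0.8 large): medium effect.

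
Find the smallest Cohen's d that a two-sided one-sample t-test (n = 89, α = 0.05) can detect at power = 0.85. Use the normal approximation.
d ≈ 0.32

Minimum detectable effect (one-sample t-test, normal approximation):
d = (z_{α/2} + z_β) / √n
d = (1.960 + 1.036) / √89
d = 2.996 / 9.434
d ≈ 0.32

By Cohen's convention (0.2 small / 0.5 medium / 0.8 large): small effect.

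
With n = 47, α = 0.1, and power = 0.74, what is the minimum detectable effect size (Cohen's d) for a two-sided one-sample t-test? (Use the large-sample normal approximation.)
d ≈ 0.33

Minimum detectable effect (one-sample t-test, normal approximation):
d = (z_{α/2} + z_β) / √n
d = (1.645 + 0.643) / √47
d = 2.288 / 6.856
d ≈ 0.33

By Cohen's convention (0.2 small / 0.5 medium / 0.8 large): small effect.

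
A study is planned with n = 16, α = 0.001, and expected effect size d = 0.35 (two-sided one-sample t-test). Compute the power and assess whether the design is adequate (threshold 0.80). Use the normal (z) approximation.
Power ≈ 0.03; the study is underpowered (power < 0.80)

Power calculation (one-sample t-test, normal approximation):
z_β = d · √n - z_{α/2}
z_β = 0.35 · √16 - 3.291
z_β = 0.35 · 4.000 - 3.291
z_β = -1.891

Power = Φ(z_β) = Φ(-1.891) ≈ 0.029

Effect size d = 0.35 is small by Cohen's convention (0.2/0.5/0.8).

Threshold: power ≥ 0.80 is conventionally adequate.
Power ≈ 0.03 → the study is underpowered (power < 0.80).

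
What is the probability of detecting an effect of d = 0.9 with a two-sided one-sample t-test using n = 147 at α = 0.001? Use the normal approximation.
Power ≈ 1.00

Power calculation (one-sample t-test, normal approximation):
z_β = d · √n - z_{α/2}
z_β = 0.9 · √147 - 3.291
z_β = 0.9 · 12.124 - 3.291
z_β = 7.621

Power = Φ(z_β) = Φ(7.621) ≈ 1.000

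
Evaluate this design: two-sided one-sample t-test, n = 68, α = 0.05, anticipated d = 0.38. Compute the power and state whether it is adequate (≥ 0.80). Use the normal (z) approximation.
Power ≈ 0.88; the study is adequately powered (power ≥ 0.80)

Power calculation (one-sample t-test, normal approximation):
z_β = d · √n - z_{α/2}
z_β = 0.38 · √68 - 1.960
z_β = 0.38 · 8.246 - 1.960
z_β = 1.174

Power = Φ(z_β) = Φ(1.174) ≈ 0.880

Effect size d = 0.38 is small by Cohen's convention (0.2/0.5/0.8).

Threshold: power ≥ 0.80 is conventionally adequate.
Power ≈ 0.88 → the study is adequately powered (power ≥ 0.80).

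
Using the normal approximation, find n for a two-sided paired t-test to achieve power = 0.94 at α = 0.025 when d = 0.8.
n = 23 pairs

Sample size formula (paired t-test, normal approximation):
n = ((z_{α/2} + z_β) / d)²

z_{α/2} = 2.241 (for α = 0.025, two-sided)
z_β = 1.555 (for power = 0.94)
d = 0.8

n = ((2.241 + 1.555) / 0.8)²
n = (4.745)²
n ≈ 22.52
Round up to the next whole number: n = 23 pairs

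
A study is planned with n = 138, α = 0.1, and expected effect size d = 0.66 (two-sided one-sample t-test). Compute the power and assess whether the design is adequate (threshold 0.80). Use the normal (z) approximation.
Power ≈ 1.00; the study is adequately powered (power ≥ 0.80)

Power calculation (one-sample t-test, normal approximation):
z_β = d · √n - z_{α/2}
z_β = 0.66 · √138 - 1.645
z_β = 0.66 · 11.747 - 1.645
z_β = 6.108

Power = Φ(z_β) = Φ(6.108) ≈ 1.000

Effect size d = 0.66 is medium by Cohen's convention (0.2/0.5/0.8).

Threshold: power ≥ 0.80 is conventionally adequate.
Power ≈ 1.00 → the study is adequately powered (power ≥ 0.80).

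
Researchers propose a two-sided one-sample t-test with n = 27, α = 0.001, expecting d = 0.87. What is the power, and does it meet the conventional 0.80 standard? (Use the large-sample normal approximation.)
Power ≈ 0.89; the study is adequately powered (power ≥ 0.80)

Power calculation (one-sample t-test, normal approximation):
z_β = d · √n - z_{α/2}
z_β = 0.87 · √27 - 3.291
z_β = 0.87 · 5.196 - 3.291
z_β = 1.230

Power = Φ(z_β) = Φ(1.230) ≈ 0.891

Effect size d = 0.87 is large by Cohen's convention (0.2/0.5/0.8).

Threshold: power ≥ 0.80 is conventionally adequate.
Power ≈ 0.89 → the study is adequately powered (power ≥ 0.80).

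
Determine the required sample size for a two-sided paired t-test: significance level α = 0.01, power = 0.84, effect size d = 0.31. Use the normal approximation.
n = 133 pairs

Sample size formula (paired t-test, normal approximation):
n = ((z_{α/2} + z_β) / d)²

z_{α/2} = 2.576 (for α = 0.01, two-sided)
z_β = 0.994 (for power = 0.84)
d = 0.31

n = ((2.576 + 0.994) / 0.31)²
n = (11.516)²
n ≈ 132.62
Round up to the next whole number: n = 133 pairs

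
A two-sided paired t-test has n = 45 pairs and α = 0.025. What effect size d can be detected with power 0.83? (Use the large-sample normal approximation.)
d ≈ 0.48

Minimum detectable effect (paired t-test, normal approximation):
d = (z_{α/2} + z_β) / √n
d = (2.241 + 0.954) / √45
d = 3.196 / 6.708
d ≈ 0.48

By Cohen's convention (0.2 small / 0.5 medium / 0.8 large): small effect.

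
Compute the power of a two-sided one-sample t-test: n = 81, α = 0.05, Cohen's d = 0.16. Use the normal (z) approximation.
Power ≈ 0.30

Power calculation (one-sample t-test, normal approximation):
z_β = d · √n - z_{α/2}
z_β = 0.16 · √81 - 1.960
z_β = 0.16 · 9.000 - 1.960
z_β = -0.520

Power = Φ(z_β) = Φ(-0.520) ≈ 0.302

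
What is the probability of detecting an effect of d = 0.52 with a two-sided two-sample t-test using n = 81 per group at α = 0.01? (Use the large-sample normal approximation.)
Power ≈ 0.77

Power calculation (two-sample t-test, normal approximation):
z_β = d · √(n/2) - z_{α/2}
z_β = 0.52 · √(81/2) - 2.576
z_β = 0.52 · 6.364 - 2.576
z_β = 0.733

Power = Φ(z_β) = Φ(0.733) ≈ 0.768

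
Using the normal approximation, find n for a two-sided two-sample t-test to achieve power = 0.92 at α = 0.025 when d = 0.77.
n = 45 per group

Sample size formula (two-sample t-test, normal approximation):
n = 2 · ((z_{α/2} + z_β) / d)²

z_{α/2} = 2.241 (for α = 0.025, two-sided)
z_β = 1.405 (for power = 0.92)
d = 0.77

n = 2 · ((2.241 + 1.405) / 0.77)²
n = 2 · (4.735)²
n ≈ 44.84
Round up to the next whole number: n = 45 per group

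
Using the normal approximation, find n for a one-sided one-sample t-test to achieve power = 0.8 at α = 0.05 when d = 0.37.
n = 46

Sample size formula (one-sample t-test, normal approximation):
n = ((z_α + z_β) / d)²

z_α = 1.645 (for α = 0.05, one-sided)
z_β = 0.842 (for power = 0.8)
d = 0.37

n = ((1.645 + 0.842) / 0.37)²
n = (6.722)²
n ≈ 45.19
Round up to the next whole number: n = 46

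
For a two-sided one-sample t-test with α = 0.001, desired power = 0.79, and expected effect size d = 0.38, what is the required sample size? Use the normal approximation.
n = 117

Sample size formula (one-sample t-test, normal approximation):
n = ((z_{α/2} + z_β) / d)²

z_{α/2} = 3.291 (for α = 0.001, two-sided)
z_β = 0.806 (for power = 0.79)
d = 0.38

n = ((3.291 + 0.806) / 0.38)²
n = (10.782)²
n ≈ 116.25
Round up to the next whole number: n = 117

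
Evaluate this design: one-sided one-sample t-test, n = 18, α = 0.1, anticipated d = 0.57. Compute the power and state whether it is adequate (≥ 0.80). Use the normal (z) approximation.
Power ≈ 0.87; the study is adequately powered (power ≥ 0.80)

Power calculation (one-sample t-test, normal approximation):
z_β = d · √n - z_α
z_β = 0.57 · √18 - 1.282
z_β = 0.57 · 4.243 - 1.282
z_β = 1.137

Power = Φ(z_β) = Φ(1.137) ≈ 0.872

Effect size d = 0.57 is medium by Cohen's convention (0.2/0.5/0.8).

Threshold: power ≥ 0.80 is conventionally adequate.
Power ≈ 0.87 → the study is adequately powered (power ≥ 0.80).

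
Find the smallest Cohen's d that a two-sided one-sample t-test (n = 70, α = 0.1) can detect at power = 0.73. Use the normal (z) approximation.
d ≈ 0.27

Minimum detectable effect (one-sample t-test, normal approximation):
d = (z_{α/2} + z_β) / √n
d = (1.645 + 0.613) / √70
d = 2.258 / 8.367
d ≈ 0.27

By Cohen's convention (0.2 small / 0.5 medium / 0.8 large): small effect.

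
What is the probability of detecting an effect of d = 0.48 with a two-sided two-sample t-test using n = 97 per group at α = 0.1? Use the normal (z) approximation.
Power ≈ 0.96

Power calculation (two-sample t-test, normal approximation):
z_β = d · √(n/2) - z_{α/2}
z_β = 0.48 · √(97/2) - 1.645
z_β = 0.48 · 6.964 - 1.645
z_β = 1.698

Power = Φ(z_β) = Φ(1.698) ≈ 0.955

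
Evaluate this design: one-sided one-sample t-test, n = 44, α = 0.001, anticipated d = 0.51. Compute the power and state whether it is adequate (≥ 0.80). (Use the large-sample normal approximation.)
Power ≈ 0.62; the study is underpowered (power < 0.80)

Power calculation (one-sample t-test, normal approximation):
z_β = d · √n - z_α
z_β = 0.51 · √44 - 3.090
z_β = 0.51 · 6.633 - 3.090
z_β = 0.293

Power = Φ(z_β) = Φ(0.293) ≈ 0.615

Effect size d = 0.51 is medium by Cohen's convention (0.2/0.5/0.8).

Threshold: power ≥ 0.80 is conventionally adequate.
Power ≈ 0.62 → the study is underpowered (power < 0.80).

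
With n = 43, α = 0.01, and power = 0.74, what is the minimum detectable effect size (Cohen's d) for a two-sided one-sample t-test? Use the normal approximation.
d ≈ 0.49

Minimum detectable effect (one-sample t-test, normal approximation):
d = (z_{α/2} + z_β) / √n
d = (2.576 + 0.643) / √43
d = 3.219 / 6.557
d ≈ 0.49

By Cohen's convention (0.2 small / 0.5 medium / 0.8 large): small effect.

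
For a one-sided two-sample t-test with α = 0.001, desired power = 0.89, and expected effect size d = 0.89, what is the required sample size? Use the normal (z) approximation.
n = 48 per group

Sample size formula (two-sample t-test, normal approximation):
n = 2 · ((z_α + z_β) / d)²

z_α = 3.090 (for α = 0.001, one-sided)
z_β = 1.227 (for power = 0.89)
d = 0.89

n = 2 · ((3.090 + 1.227) / 0.89)²
n = 2 · (4.851)²
n ≈ 47.06
Round up to the next whole number: n = 48 per group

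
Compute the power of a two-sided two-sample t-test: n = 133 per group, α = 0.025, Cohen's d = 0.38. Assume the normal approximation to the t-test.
Power ≈ 0.80

Power calculation (two-sample t-test, normal approximation):
z_β = d · √(n/2) - z_{α/2}
z_β = 0.38 · √(133/2) - 2.241
z_β = 0.38 · 8.155 - 2.241
z_β = 0.857

Power = Φ(z_β) = Φ(0.857) ≈ 0.804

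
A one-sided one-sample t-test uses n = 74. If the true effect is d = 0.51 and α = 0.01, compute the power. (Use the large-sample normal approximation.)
Power ≈ 0.98

Power calculation (one-sample t-test, normal approximation):
z_β = d · √n - z_α
z_β = 0.51 · √74 - 2.326
z_β = 0.51 · 8.602 - 2.326
z_β = 2.061

Power = Φ(z_β) = Φ(2.061) ≈ 0.980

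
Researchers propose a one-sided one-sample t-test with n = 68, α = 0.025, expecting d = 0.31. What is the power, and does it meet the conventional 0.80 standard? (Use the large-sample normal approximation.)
Power ≈ 0.72; the study is underpowered (power < 0.80)

Power calculation (one-sample t-test, normal approximation):
z_β = d · √n - z_α
z_β = 0.31 · √68 - 1.960
z_β = 0.31 · 8.246 - 1.960
z_β = 0.596

Power = Φ(z_β) = Φ(0.596) ≈ 0.725

Effect size d = 0.31 is small by Cohen's convention (0.2/0.5/0.8).

Threshold: power ≥ 0.80 is conventionally adequate.
Power ≈ 0.72 → the study is underpowered (power < 0.80).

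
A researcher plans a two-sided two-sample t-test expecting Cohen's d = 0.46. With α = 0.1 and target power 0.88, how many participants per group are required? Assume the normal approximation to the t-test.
n = 76 per group

Sample size formula (two-sample t-test, normal approximation):
n = 2 · ((z_{α/2} + z_β) / d)²

z_{α/2} = 1.645 (for α = 0.1, two-sided)
z_β = 1.175 (for power = 0.88)
d = 0.46

n = 2 · ((1.645 + 1.175) / 0.46)²
n = 2 · (6.130)²
n ≈ 75.15
Round up to the next whole number: n = 76 per group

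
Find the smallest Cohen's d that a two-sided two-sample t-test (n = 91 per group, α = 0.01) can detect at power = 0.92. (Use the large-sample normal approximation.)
d ≈ 0.59

Minimum detectable effect (two-sample t-test, normal approximation):
d = (z_{α/2} + z_β) / √(n/2)
d = (2.576 + 1.405) / √(91/2)
d = 3.981 / 6.745
d ≈ 0.59

By Cohen's convention (0.2 small / 0.5 medium / 0.8 large): medium effect.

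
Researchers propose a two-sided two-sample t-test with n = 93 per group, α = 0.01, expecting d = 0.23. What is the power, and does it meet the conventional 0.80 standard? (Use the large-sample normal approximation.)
Power ≈ 0.16; the study is underpowered (power < 0.80)

Power calculation (two-sample t-test, normal approximation):
z_β = d · √(n/2) - z_{α/2}
z_β = 0.23 · √(93/2) - 2.576
z_β = 0.23 · 6.819 - 2.576
z_β = -1.007

Power = Φ(z_β) = Φ(-1.007) ≈ 0.157

Effect size d = 0.23 is small by Cohen's convention (0.2/0.5/0.8).

Threshold: power ≥ 0.80 is conventionally adequate.
Power ≈ 0.16 → the study is underpowered (power < 0.80).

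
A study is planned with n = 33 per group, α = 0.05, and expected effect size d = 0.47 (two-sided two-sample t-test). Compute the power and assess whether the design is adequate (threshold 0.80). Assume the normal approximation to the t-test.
Power ≈ 0.48; the study is underpowered (power < 0.80)

Power calculation (two-sample t-test, normal approximation):
z_β = d · √(n/2) - z_{α/2}
z_β = 0.47 · √(33/2) - 1.960
z_β = 0.47 · 4.062 - 1.960
z_β = -0.051

Power = Φ(z_β) = Φ(-0.051) ≈ 0.480

Effect size d = 0.47 is small by Cohen's convention (0.2/0.5/0.8).

Threshold: power ≥ 0.80 is conventionally adequate.
Power ≈ 0.48 → the study is underpowered (power < 0.80).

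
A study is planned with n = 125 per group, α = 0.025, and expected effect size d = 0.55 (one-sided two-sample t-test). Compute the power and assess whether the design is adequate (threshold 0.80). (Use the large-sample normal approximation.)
Power ≈ 0.99; the study is adequately powered (power ≥ 0.80)

Power calculation (two-sample t-test, normal approximation):
z_β = d · √(n/2) - z_α
z_β = 0.55 · √(125/2) - 1.960
z_β = 0.55 · 7.906 - 1.960
z_β = 2.388

Power = Φ(z_β) = Φ(2.388) ≈ 0.992

Effect size d = 0.55 is medium by Cohen's convention (0.2/0.5/0.8).

Threshold: power ≥ 0.80 is conventionally adequate.
Power ≈ 0.99 → the study is adequately powered (power ≥ 0.80).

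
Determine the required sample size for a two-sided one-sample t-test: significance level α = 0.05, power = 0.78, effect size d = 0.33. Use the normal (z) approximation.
n = 69

Sample size formula (one-sample t-test, normal approximation):
n = ((z_{α/2} + z_β) / d)²

z_{α/2} = 1.960 (for α = 0.05, two-sided)
z_β = 0.772 (for power = 0.78)
d = 0.33

n = ((1.960 + 0.772) / 0.33)²
n = (8.279)²
n ≈ 68.54
Round up to the next whole number: n = 69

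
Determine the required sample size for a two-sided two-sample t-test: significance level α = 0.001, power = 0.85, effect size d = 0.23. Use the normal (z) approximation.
n = 708 per group

Sample size formula (two-sample t-test, normal approximation):
n = 2 · ((z_{α/2} + z_β) / d)²

z_{α/2} = 3.291 (for α = 0.001, two-sided)
z_β = 1.036 (for power = 0.85)
d = 0.23

n = 2 · ((3.291 + 1.036) / 0.23)²
n = 2 · (18.813)²
n ≈ 707.86
Round up to the next whole number: n = 708 per group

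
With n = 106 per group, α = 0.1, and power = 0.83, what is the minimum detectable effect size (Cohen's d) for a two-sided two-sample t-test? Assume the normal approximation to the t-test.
d ≈ 0.36

Minimum detectable effect (two-sample t-test, normal approximation):
d = (z_{α/2} + z_β) / √(n/2)
d = (1.645 + 0.954) / √(106/2)
d = 2.599 / 7.280
d ≈ 0.36

By Cohen's convention (0.2 small / 0.5 medium / 0.8 large): small effect.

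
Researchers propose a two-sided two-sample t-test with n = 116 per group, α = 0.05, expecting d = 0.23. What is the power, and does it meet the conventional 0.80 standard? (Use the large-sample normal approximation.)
Power ≈ 0.42; the study is underpowered (power < 0.80)

Power calculation (two-sample t-test, normal approximation):
z_β = d · √(n/2) - z_{α/2}
z_β = 0.23 · √(116/2) - 1.960
z_β = 0.23 · 7.616 - 1.960
z_β = -0.208

Power = Φ(z_β) = Φ(-0.208) ≈ 0.417

Effect size d = 0.23 is small by Cohen's convention (0.2/0.5/0.8).

Threshold: power ≥ 0.80 is conventionally adequate.
Power ≈ 0.42 → the study is underpowered (power < 0.80).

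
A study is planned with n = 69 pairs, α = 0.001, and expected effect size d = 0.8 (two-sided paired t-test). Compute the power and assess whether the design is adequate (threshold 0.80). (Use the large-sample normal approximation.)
Power ≈ 1.00; the study is adequately powered (power ≥ 0.80)

Power calculation (paired t-test, normal approximation):
z_β = d · √n - z_{α/2}
z_β = 0.8 · √69 - 3.291
z_β = 0.8 · 8.307 - 3.291
z_β = 3.355

Power = Φ(z_β) = Φ(3.355) ≈ 1.000

Effect size d = 0.8 is large by Cohen's convention (0.2/0.5/0.8).

Threshold: power ≥ 0.80 is conventionally adequate.
Power ≈ 1.00 → the study is adequately powered (power ≥ 0.80).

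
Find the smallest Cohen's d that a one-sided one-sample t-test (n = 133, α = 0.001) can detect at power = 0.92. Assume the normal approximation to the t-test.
d ≈ 0.39

Minimum detectable effect (one-sample t-test, normal approximation):
d = (z_α + z_β) / √n
d = (3.090 + 1.405) / √133
d = 4.495 / 11.533
d ≈ 0.39

By Cohen's convention (0.2 small / 0.5 medium / 0.8 large): small effect.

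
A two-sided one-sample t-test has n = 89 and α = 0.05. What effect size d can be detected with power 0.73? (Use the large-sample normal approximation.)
d ≈ 0.27

Minimum detectable effect (one-sample t-test, normal approximation):
d = (z_{α/2} + z_β) / √n
d = (1.960 + 0.613) / √89
d = 2.573 / 9.434
d ≈ 0.27

By Cohen's convention (0.2 small / 0.5 medium / 0.8 large): small effect.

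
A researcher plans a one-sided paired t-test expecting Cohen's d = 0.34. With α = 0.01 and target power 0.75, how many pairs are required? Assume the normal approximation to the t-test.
n = 78 pairs

Sample size formula (paired t-test, normal approximation):
n = ((z_α + z_β) / d)²

z_α = 2.326 (for α = 0.01, one-sided)
z_β = 0.674 (for power = 0.75)
d = 0.34

n = ((2.326 + 0.674) / 0.34)²
n = (8.824)²
n ≈ 77.86
Round up to the next whole number: n = 78 pairs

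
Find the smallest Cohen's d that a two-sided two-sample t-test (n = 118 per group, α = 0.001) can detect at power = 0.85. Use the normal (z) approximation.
d ≈ 0.56

Minimum detectable effect (two-sample t-test, normal approximation):
d = (z_{α/2} + z_β) / √(n/2)
d = (3.291 + 1.036) / √(118/2)
d = 4.327 / 7.681
d ≈ 0.56

By Cohen's convention (0.2 small / 0.5 medium / 0.8 large): medium effect.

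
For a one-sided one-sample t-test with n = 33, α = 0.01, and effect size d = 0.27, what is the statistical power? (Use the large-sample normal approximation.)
Power ≈ 0.22

Power calculation (one-sample t-test, normal approximation):
z_β = d · √n - z_α
z_β = 0.27 · √33 - 2.326
z_β = 0.27 · 5.745 - 2.326
z_β = -0.775

Power = Φ(z_β) = Φ(-0.775) ≈ 0.219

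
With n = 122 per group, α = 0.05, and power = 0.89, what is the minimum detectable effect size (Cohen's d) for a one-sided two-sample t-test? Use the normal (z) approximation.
d ≈ 0.37

Minimum detectable effect (two-sample t-test, normal approximation):
d = (z_α + z_β) / √(n/2)
d = (1.645 + 1.227) / √(122/2)
d = 2.871 / 7.810
d ≈ 0.37

By Cohen's convention (0.2 small / 0.5 medium / 0.8 large): small effect.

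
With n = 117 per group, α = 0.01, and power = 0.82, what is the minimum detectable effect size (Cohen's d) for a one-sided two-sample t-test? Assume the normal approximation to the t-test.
d ≈ 0.42

Minimum detectable effect (two-sample t-test, normal approximation):
d = (z_α + z_β) / √(n/2)
d = (2.326 + 0.915) / √(117/2)
d = 3.242 / 7.649
d ≈ 0.42

By Cohen's convention (0.2 small / 0.5 medium / 0.8 large): small effect.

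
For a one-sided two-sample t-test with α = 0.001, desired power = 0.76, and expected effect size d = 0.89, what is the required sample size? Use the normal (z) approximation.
n = 37 per group

Sample size formula (two-sample t-test, normal approximation):
n = 2 · ((z_α + z_β) / d)²

z_α = 3.090 (for α = 0.001, one-sided)
z_β = 0.706 (for power = 0.76)
d = 0.89

n = 2 · ((3.090 + 0.706) / 0.89)²
n = 2 · (4.265)²
n ≈ 36.38
Round up to the next whole number: n = 37 per group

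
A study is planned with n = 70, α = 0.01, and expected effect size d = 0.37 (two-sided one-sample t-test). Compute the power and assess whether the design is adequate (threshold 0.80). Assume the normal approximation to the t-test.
Power ≈ 0.70; the study is underpowered (power < 0.80)

Power calculation (one-sample t-test, normal approximation):
z_β = d · √n - z_{α/2}
z_β = 0.37 · √70 - 2.576
z_β = 0.37 · 8.367 - 2.576
z_β = 0.520

Power = Φ(z_β) = Φ(0.520) ≈ 0.698

Effect size d = 0.37 is small by Cohen's convention (0.2/0.5/0.8).

Threshold: power ≥ 0.80 is conventionally adequate.
Power ≈ 0.70 → the study is underpowered (power < 0.80).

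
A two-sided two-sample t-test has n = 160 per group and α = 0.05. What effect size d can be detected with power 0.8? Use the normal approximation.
d ≈ 0.31

Minimum detectable effect (two-sample t-test, normal approximation):
d = (z_{α/2} + z_β) / √(n/2)
d = (1.960 + 0.842) / √(160/2)
d = 2.802 / 8.944
d ≈ 0.31

By Cohen's convention (0.2 small / 0.5 medium / 0.8 large): small effect.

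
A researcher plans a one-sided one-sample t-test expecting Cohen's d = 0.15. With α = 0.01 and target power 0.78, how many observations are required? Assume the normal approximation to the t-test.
n = 427

Sample size formula (one-sample t-test, normal approximation):
n = ((z_α + z_β) / d)²

z_α = 2.326 (for α = 0.01, one-sided)
z_β = 0.772 (for power = 0.78)
d = 0.15

n = ((2.326 + 0.772) / 0.15)²
n = (20.653)²
n ≈ 426.55
Round up to the next whole number: n = 427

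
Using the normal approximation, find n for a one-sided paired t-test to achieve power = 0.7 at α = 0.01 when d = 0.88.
n = 11 pairs

Sample size formula (paired t-test, normal approximation):
n = ((z_α + z_β) / d)²

z_α = 2.326 (for α = 0.01, one-sided)
z_β = 0.524 (for power = 0.7)
d = 0.88

n = ((2.326 + 0.524) / 0.88)²
n = (3.239)²
n ≈ 10.49
Round up to the next whole number: n = 11 pairs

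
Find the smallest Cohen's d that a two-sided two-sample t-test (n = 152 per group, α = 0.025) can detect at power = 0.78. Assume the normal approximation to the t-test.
d ≈ 0.35

Minimum detectable effect (two-sample t-test, normal approximation):
d = (z_{α/2} + z_β) / √(n/2)
d = (2.241 + 0.772) / √(152/2)
d = 3.014 / 8.718
d ≈ 0.35

By Cohen's convention (0.2 small / 0.5 medium / 0.8 large): small effect.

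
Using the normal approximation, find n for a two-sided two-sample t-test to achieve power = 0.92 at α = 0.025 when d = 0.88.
n = 35 per group

Sample size formula (two-sample t-test, normal approximation):
n = 2 · ((z_{α/2} + z_β) / d)²

z_{α/2} = 2.241 (for α = 0.025, two-sided)
z_β = 1.405 (for power = 0.92)
d = 0.88

n = 2 · ((2.241 + 1.405) / 0.88)²
n = 2 · (4.143)²
n ≈ 34.33
Round up to the next whole number: n = 35 per group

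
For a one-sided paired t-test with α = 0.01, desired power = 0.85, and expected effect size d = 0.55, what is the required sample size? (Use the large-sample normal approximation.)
n = 38 pairs

Sample size formula (paired t-test, normal approximation):
n = ((z_α + z_β) / d)²

z_α = 2.326 (for α = 0.01, one-sided)
z_β = 1.036 (for power = 0.85)
d = 0.55

n = ((2.326 + 1.036) / 0.55)²
n = (6.113)²
n ≈ 37.37
Round up to the next whole number: n = 38 pairs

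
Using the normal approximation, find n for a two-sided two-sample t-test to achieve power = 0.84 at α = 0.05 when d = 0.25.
n = 280 per group

Sample size formula (two-sample t-test, normal approximation):
n = 2 · ((z_{α/2} + z_β) / d)²

z_{α/2} = 1.960 (for α = 0.05, two-sided)
z_β = 0.994 (for power = 0.84)
d = 0.25

n = 2 · ((1.960 + 0.994) / 0.25)²
n = 2 · (11.816)²
n ≈ 279.24
Round up to the next whole number: n = 280 per group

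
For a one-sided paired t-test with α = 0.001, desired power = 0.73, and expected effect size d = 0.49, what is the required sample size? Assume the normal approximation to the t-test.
n = 58 pairs

Sample size formula (paired t-test, normal approximation):
n = ((z_α + z_β) / d)²

z_α = 3.090 (for α = 0.001, one-sided)
z_β = 0.613 (for power = 0.73)
d = 0.49

n = ((3.090 + 0.613) / 0.49)²
n = (7.557)²
n ≈ 57.11
Round up to the next whole number: n = 58 pairs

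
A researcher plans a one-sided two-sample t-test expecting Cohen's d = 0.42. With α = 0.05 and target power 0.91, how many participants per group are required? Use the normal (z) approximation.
n = 102 per group

Sample size formula (two-sample t-test, normal approximation):
n = 2 · ((z_α + z_β) / d)²

z_α = 1.645 (for α = 0.05, one-sided)
z_β = 1.341 (for power = 0.91)
d = 0.42

n = 2 · ((1.645 + 1.341) / 0.42)²
n = 2 · (7.110)²
n ≈ 101.10
Round up to the next whole number: n = 102 per group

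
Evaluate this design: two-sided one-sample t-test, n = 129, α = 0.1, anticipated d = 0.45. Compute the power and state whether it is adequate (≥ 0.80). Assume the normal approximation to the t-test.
Power ≈ 1.00; the study is adequately powered (power ≥ 0.80)

Power calculation (one-sample t-test, normal approximation):
z_β = d · √n - z_{α/2}
z_β = 0.45 · √129 - 1.645
z_β = 0.45 · 11.358 - 1.645
z_β = 3.466

Power = Φ(z_β) = Φ(3.466) ≈ 1.000

Effect size d = 0.45 is small by Cohen's convention (0.2/0.5/0.8).

Threshold: power ≥ 0.80 is conventionally adequate.
Power ≈ 1.00 → the study is adequately powered (power ≥ 0.80).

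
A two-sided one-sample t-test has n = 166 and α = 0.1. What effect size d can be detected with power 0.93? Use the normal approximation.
d ≈ 0.24

Minimum detectable effect (one-sample t-test, normal approximation):
d = (z_{α/2} + z_β) / √n
d = (1.645 + 1.476) / √166
d = 3.121 / 12.884
d ≈ 0.24

By Cohen's convention (0.2 small / 0.5 medium / 0.8 large): small effect.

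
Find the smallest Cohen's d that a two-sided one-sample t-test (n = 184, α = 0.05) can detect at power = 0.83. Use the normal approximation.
d ≈ 0.21

Minimum detectable effect (one-sample t-test, normal approximation):
d = (z_{α/2} + z_β) / √n
d = (1.960 + 0.954) / √184
d = 2.914 / 13.565
d ≈ 0.21

By Cohen's convention (0.2 small / 0.5 medium / 0.8 large): small effect.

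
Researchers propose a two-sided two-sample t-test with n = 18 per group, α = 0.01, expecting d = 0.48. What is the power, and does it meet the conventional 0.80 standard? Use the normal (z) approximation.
Power ≈ 0.13; the study is underpowered (power < 0.80)

Power calculation (two-sample t-test, normal approximation):
z_β = d · √(n/2) - z_{α/2}
z_β = 0.48 · √(18/2) - 2.576
z_β = 0.48 · 3.000 - 2.576
z_β = -1.136

Power = Φ(z_β) = Φ(-1.136) ≈ 0.128

Effect size d = 0.48 is small by Cohen's convention (0.2/0.5/0.8).

Threshold: power ≥ 0.80 is conventionally adequate.
Power ≈ 0.13 → the study is underpowered (power < 0.80).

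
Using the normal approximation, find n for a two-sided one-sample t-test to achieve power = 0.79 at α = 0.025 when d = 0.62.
n = 25

Sample size formula (one-sample t-test, normal approximation):
n = ((z_{α/2} + z_β) / d)²

z_{α/2} = 2.241 (for α = 0.025, two-sided)
z_β = 0.806 (for power = 0.79)
d = 0.62

n = ((2.241 + 0.806) / 0.62)²
n = (4.915)²
n ≈ 24.16
Round up to the next whole number: n = 25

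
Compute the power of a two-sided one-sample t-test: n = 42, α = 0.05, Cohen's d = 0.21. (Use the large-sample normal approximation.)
Power ≈ 0.27

Power calculation (one-sample t-test, normal approximation):
z_β = d · √n - z_{α/2}
z_β = 0.21 · √42 - 1.960
z_β = 0.21 · 6.481 - 1.960
z_β = -0.599

Power = Φ(z_β) = Φ(-0.599) ≈ 0.275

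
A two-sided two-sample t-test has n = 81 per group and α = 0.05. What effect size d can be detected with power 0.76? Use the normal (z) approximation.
d ≈ 0.42

Minimum detectable effect (two-sample t-test, normal approximation):
d = (z_{α/2} + z_β) / √(n/2)
d = (1.960 + 0.706) / √(81/2)
d = 2.666 / 6.364
d ≈ 0.42

By Cohen's convention (0.2 small / 0.5 medium / 0.8 large): small effect.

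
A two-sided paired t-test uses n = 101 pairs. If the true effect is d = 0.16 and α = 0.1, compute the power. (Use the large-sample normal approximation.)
Power ≈ 0.49

Power calculation (paired t-test, normal approximation):
z_β = d · √n - z_{α/2}
z_β = 0.16 · √101 - 1.645
z_β = 0.16 · 10.050 - 1.645
z_β = -0.037

Power = Φ(z_β) = Φ(-0.037) ≈ 0.485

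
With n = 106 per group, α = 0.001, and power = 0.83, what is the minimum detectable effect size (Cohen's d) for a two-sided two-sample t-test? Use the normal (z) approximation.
d ≈ 0.58

Minimum detectable effect (two-sample t-test, normal approximation):
d = (z_{α/2} + z_β) / √(n/2)
d = (3.291 + 0.954) / √(106/2)
d = 4.245 / 7.280
d ≈ 0.58

By Cohen's convention (0.2 small / 0.5 medium / 0.8 large): medium effect.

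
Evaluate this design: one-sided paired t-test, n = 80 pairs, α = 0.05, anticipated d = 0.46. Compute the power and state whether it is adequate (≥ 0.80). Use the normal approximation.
Power ≈ 0.99; the study is adequately powered (power ≥ 0.80)

Power calculation (paired t-test, normal approximation):
z_β = d · √n - z_α
z_β = 0.46 · √80 - 1.645
z_β = 0.46 · 8.944 - 1.645
z_β = 2.470

Power = Φ(z_β) = Φ(2.470) ≈ 0.993

Effect size d = 0.46 is small by Cohen's convention (0.2/0.5/0.8).

Threshold: power ≥ 0.80 is conventionally adequate.
Power ≈ 0.99 → the study is adequately powered (power ≥ 0.80).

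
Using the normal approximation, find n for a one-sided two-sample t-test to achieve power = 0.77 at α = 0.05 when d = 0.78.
n = 19 per group

Sample size formula (two-sample t-test, normal approximation):
n = 2 · ((z_α + z_β) / d)²

z_α = 1.645 (for α = 0.05, one-sided)
z_β = 0.739 (for power = 0.77)
d = 0.78

n = 2 · ((1.645 + 0.739) / 0.78)²
n = 2 · (3.056)²
n ≈ 18.68
Round up to the next whole number: n = 19 per group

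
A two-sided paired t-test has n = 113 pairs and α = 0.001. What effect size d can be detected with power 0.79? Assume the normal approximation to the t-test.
d ≈ 0.39

Minimum detectable effect (paired t-test, normal approximation):
d = (z_{α/2} + z_β) / √n
d = (3.291 + 0.806) / √113
d = 4.097 / 10.630
d ≈ 0.39

By Cohen's convention (0.2 small / 0.5 medium / 0.8 large): small effect.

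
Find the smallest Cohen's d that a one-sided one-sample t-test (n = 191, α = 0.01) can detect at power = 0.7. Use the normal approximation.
d ≈ 0.21

Minimum detectable effect (one-sample t-test, normal approximation):
d = (z_α + z_β) / √n
d = (2.326 + 0.524) / √191
d = 2.851 / 13.820
d ≈ 0.21

By Cohen's convention (0.2 small / 0.5 medium / 0.8 large): small effect.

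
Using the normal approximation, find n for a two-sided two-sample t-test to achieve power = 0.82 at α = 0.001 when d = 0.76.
n = 62 per group

Sample size formula (two-sample t-test, normal approximation):
n = 2 · ((z_{α/2} + z_β) / d)²

z_{α/2} = 3.291 (for α = 0.001, two-sided)
z_β = 0.915 (for power = 0.82)
d = 0.76

n = 2 · ((3.291 + 0.915) / 0.76)²
n = 2 · (5.534)²
n ≈ 61.25
Round up to the next whole number: n = 62 per group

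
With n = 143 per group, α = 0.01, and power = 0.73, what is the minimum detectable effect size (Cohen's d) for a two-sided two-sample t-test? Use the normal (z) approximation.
d ≈ 0.38

Minimum detectable effect (two-sample t-test, normal approximation):
d = (z_{α/2} + z_β) / √(n/2)
d = (2.576 + 0.613) / √(143/2)
d = 3.189 / 8.456
d ≈ 0.38

By Cohen's convention (0.2 small / 0.5 medium / 0.8 large): small effect.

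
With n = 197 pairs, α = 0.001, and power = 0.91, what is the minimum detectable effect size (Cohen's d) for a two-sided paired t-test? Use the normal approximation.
d ≈ 0.33

Minimum detectable effect (paired t-test, normal approximation):
d = (z_{α/2} + z_β) / √n
d = (3.291 + 1.341) / √197
d = 4.631 / 14.036
d ≈ 0.33

By Cohen's convention (0.2 small / 0.5 medium / 0.8 large): small effect.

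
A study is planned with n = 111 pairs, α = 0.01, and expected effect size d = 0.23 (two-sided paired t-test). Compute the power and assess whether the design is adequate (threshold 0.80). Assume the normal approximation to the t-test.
Power ≈ 0.44; the study is underpowered (power < 0.80)

Power calculation (paired t-test, normal approximation):
z_β = d · √n - z_{α/2}
z_β = 0.23 · √111 - 2.576
z_β = 0.23 · 10.536 - 2.576
z_β = -0.153

Power = Φ(z_β) = Φ(-0.153) ≈ 0.439

Effect size d = 0.23 is small by Cohen's convention (0.2/0.5/0.8).

Threshold: power ≥ 0.80 is conventionally adequate.
Power ≈ 0.44 → the study is underpowered (power < 0.80).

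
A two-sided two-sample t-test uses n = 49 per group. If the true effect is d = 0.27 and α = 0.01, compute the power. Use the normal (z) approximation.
Power ≈ 0.11

Power calculation (two-sample t-test, normal approximation):
z_β = d · √(n/2) - z_{α/2}
z_β = 0.27 · √(49/2) - 2.576
z_β = 0.27 · 4.950 - 2.576
z_β = -1.239

Power = Φ(z_β) = Φ(-1.239) ≈ 0.108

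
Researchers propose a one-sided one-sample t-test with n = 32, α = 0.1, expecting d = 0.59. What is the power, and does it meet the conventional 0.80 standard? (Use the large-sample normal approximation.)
Power ≈ 0.98; the study is adequately powered (power ≥ 0.80)

Power calculation (one-sample t-test, normal approximation):
z_β = d · √n - z_α
z_β = 0.59 · √32 - 1.282
z_β = 0.59 · 5.657 - 1.282
z_β = 2.056

Power = Φ(z_β) = Φ(2.056) ≈ 0.980

Effect size d = 0.59 is medium by Cohen's convention (0.2/0.5/0.8).

Threshold: power ≥ 0.80 is conventionally adequate.
Power ≈ 0.98 → the study is adequately powered (power ≥ 0.80).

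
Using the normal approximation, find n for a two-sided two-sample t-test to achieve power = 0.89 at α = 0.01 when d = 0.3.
n = 322 per group

Sample size formula (two-sample t-test, normal approximation):
n = 2 · ((z_{α/2} + z_β) / d)²

z_{α/2} = 2.576 (for α = 0.01, two-sided)
z_β = 1.227 (for power = 0.89)
d = 0.3

n = 2 · ((2.576 + 1.227) / 0.3)²
n = 2 · (12.677)²
n ≈ 321.41
Round up to the next whole number: n = 322 per group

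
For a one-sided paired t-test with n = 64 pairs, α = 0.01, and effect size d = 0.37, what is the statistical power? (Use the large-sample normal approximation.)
Power ≈ 0.74

Power calculation (paired t-test, normal approximation):
z_β = d · √n - z_α
z_β = 0.37 · √64 - 2.326
z_β = 0.37 · 8.000 - 2.326
z_β = 0.634

Power = Φ(z_β) = Φ(0.634) ≈ 0.737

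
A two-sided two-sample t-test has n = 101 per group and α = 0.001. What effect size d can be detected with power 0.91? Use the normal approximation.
d ≈ 0.65

Minimum detectable effect (two-sample t-test, normal approximation):
d = (z_{α/2} + z_β) / √(n/2)
d = (3.291 + 1.341) / √(101/2)
d = 4.631 / 7.106
d ≈ 0.65

By Cohen's convention (0.2 small / 0.5 medium / 0.8 large): medium effect.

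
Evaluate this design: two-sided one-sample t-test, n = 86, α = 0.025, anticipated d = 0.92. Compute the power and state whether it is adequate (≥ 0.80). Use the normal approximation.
Power ≈ 1.00; the study is adequately powered (power ≥ 0.80)

Power calculation (one-sample t-test, normal approximation):
z_β = d · √n - z_{α/2}
z_β = 0.92 · √86 - 2.241
z_β = 0.92 · 9.274 - 2.241
z_β = 6.290

Power = Φ(z_β) = Φ(6.290) ≈ 1.000

Effect size d = 0.92 is large by Cohen's convention (0.2/0.5/0.8).

Threshold: power ≥ 0.80 is conventionally adequate.
Power ≈ 1.00 → the study is adequately powered (power ≥ 0.80).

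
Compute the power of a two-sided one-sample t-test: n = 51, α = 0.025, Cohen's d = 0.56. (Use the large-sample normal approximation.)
Power ≈ 0.96

Power calculation (one-sample t-test, normal approximation):
z_β = d · √n - z_{α/2}
z_β = 0.56 · √51 - 2.241
z_β = 0.56 · 7.141 - 2.241
z_β = 1.758

Power = Φ(z_β) = Φ(1.758) ≈ 0.961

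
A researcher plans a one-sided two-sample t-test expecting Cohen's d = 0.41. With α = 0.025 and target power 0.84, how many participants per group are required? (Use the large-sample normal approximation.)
n = 104 per group

Sample size formula (two-sample t-test, normal approximation):
n = 2 · ((z_α + z_β) / d)²

z_α = 1.960 (for α = 0.025, one-sided)
z_β = 0.994 (for power = 0.84)
d = 0.41

n = 2 · ((1.960 + 0.994) / 0.41)²
n = 2 · (7.205)²
n ≈ 103.82
Round up to the next whole number: n = 104 per group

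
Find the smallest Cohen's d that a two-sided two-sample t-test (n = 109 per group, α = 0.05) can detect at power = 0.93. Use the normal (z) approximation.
d ≈ 0.47

Minimum detectable effect (two-sample t-test, normal approximation):
d = (z_{α/2} + z_β) / √(n/2)
d = (1.960 + 1.476) / √(109/2)
d = 3.436 / 7.382
d ≈ 0.47

By Cohen's convention (0.2 small / 0.5 medium / 0.8 large): small effect.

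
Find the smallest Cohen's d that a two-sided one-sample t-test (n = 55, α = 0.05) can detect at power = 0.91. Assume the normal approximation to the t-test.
d ≈ 0.45

Minimum detectable effect (one-sample t-test, normal approximation):
d = (z_{α/2} + z_β) / √n
d = (1.960 + 1.341) / √55
d = 3.301 / 7.416
d ≈ 0.45

By Cohen's convention (0.2 small / 0.5 medium / 0.8 large): small effect.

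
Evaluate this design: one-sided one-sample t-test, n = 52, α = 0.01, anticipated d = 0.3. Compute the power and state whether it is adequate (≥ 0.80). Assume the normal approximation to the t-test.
Power ≈ 0.44; the study is underpowered (power < 0.80)

Power calculation (one-sample t-test, normal approximation):
z_β = d · √n - z_α
z_β = 0.3 · √52 - 2.326
z_β = 0.3 · 7.211 - 2.326
z_β = -0.163

Power = Φ(z_β) = Φ(-0.163) ≈ 0.435

Effect size d = 0.3 is small by Cohen's convention (0.2/0.5/0.8).

Threshold: power ≥ 0.80 is conventionally adequate.
Power ≈ 0.44 → the study is underpowered (power < 0.80).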